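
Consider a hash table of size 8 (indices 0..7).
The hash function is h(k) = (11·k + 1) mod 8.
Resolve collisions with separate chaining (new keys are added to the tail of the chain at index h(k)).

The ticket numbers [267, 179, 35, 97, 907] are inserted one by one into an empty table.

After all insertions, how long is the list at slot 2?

4

267 -> bucket 2
179 -> bucket 2 (collision)
35 -> bucket 2 (collision)
97 -> bucket 4
907 -> bucket 2 (collision)
Final buckets:
0: —
1: —
2: 267 -> 179 -> 35 -> 907
3: —
4: 97
5: —
6: —
7: —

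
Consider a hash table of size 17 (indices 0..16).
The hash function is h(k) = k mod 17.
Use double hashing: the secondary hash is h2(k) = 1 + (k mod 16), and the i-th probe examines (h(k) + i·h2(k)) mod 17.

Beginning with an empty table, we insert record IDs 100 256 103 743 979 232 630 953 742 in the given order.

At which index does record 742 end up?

5

Insert 100: h=15, slot 15 empty -> index 15.
Insert 256: h=1, slot 1 empty -> index 1.
Insert 103: h=1, h2=8, slot 1 occupied -> index 9.
Insert 743: h=12, slot 12 empty -> index 12.
Insert 979: h=10, slot 10 empty -> index 10.
Insert 232: h=11, slot 11 empty -> index 11.
Insert 630: h=1, h2=7, slot 1 occupied -> index 8.
Insert 953: h=1, h2=10, slots 1,11 occupied -> index 4.
Insert 742: h=11, h2=7, slots 11,1,8,15 occupied -> index 5.
Table: [_, 256, _, _, 953, 742, _, _, 630, 103, 979, 232, 743, _, _, 100, _]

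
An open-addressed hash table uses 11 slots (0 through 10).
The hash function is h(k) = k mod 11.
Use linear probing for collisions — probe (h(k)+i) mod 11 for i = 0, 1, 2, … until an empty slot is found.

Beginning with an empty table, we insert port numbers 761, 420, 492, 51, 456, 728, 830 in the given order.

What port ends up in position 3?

Insert 761: h=2, slot 2 empty → index 2.
Insert 420: h=2, slot 2 occupied → index 3.
Insert 492: h=8, slot 8 empty → index 8.
Insert 51: h=7, slot 7 empty → index 7.
Insert 456: h=5, slot 5 empty → index 5.
Insert 728: h=2, slots 2,3 occupied → index 4.
Insert 830: h=5, slot 5 occupied → index 6.
Table: [—, —, 761, 420, 728, 456, 830, 51, 492, —, —]

420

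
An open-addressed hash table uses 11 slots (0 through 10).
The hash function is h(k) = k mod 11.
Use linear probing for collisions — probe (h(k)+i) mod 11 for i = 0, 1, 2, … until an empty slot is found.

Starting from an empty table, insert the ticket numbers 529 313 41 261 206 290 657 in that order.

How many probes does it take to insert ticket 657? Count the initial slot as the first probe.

Insert 529: h=1, slot 1 empty → index 1.
Insert 313: h=5, slot 5 empty → index 5.
Insert 41: h=8, slot 8 empty → index 8.
Insert 261: h=8, slot 8 occupied → index 9.
Insert 206: h=8, slots 8,9 occupied → index 10.
Insert 290: h=4, slot 4 empty → index 4.
Insert 657: h=8, slots 8,9,10 occupied → index 0.
Table: [657, 529, ., ., 290, 313, ., ., 41, 261, 206]

4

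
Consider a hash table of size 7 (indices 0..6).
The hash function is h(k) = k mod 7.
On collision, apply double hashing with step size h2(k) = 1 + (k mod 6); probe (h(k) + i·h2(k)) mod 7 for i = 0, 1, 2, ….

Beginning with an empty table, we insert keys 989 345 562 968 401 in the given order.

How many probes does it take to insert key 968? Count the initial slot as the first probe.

989: h=2 => slot 2
345: h=2, h2=4, probe 2,6 => slot 6
562: h=2, h2=5, probe 2,0 => slot 0
968: h=2, h2=3, probe 2,5 => slot 5
401: h=2, h2=6, probe 2,1 => slot 1
Table: [562, 401, 989, _, _, 968, 345]

2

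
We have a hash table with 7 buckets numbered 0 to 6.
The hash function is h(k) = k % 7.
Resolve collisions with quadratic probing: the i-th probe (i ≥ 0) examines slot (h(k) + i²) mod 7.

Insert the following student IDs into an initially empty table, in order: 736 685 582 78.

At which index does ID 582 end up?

2

736: h=1 => slot 1
685: h=6 => slot 6
582: h=1, probe 1,2 => slot 2
78: h=1, probe 1,2,5 => slot 5
Table: [—, 736, 582, —, —, 78, 685]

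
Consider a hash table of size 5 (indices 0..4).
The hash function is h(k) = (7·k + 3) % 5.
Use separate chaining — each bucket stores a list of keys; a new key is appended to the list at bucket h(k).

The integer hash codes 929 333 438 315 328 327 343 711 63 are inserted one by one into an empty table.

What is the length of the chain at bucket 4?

5

929 -> bucket 1
333 -> bucket 4
438 -> bucket 4 (collision)
315 -> bucket 3
328 -> bucket 4 (collision)
327 -> bucket 2
343 -> bucket 4 (collision)
711 -> bucket 0
63 -> bucket 4 (collision)
Final buckets:
0: 711
1: 929
2: 327
3: 315
4: 333 -> 438 -> 328 -> 343 -> 63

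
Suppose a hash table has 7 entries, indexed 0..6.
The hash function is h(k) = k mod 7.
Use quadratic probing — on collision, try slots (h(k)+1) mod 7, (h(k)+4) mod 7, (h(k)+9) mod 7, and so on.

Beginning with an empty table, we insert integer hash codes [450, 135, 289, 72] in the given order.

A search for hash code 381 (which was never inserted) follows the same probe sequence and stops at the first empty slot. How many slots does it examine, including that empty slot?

3

Insert 450: h=2, slot 2 empty => index 2.
Insert 135: h=2, slot 2 occupied => index 3.
Insert 289: h=2, slots 2,3 occupied => index 6.
Insert 72: h=2, slots 2,3,6 occupied => index 4.
Table: [∅, ∅, 450, 135, 72, ∅, 289]
Lookup 381: h=3, probe 3,4,0 → slot 0 empty, not found.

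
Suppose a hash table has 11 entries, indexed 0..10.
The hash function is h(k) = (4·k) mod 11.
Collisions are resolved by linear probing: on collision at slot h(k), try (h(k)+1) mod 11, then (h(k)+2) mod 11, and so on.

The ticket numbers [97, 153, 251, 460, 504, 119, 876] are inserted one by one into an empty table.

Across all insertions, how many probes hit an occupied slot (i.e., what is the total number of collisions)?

14

97: h=3 => slot 3
153: h=7 => slot 7
251: h=3, probe 3,4 => slot 4
460: h=3, probe 3,4,5 => slot 5
504: h=3, probe 3,4,5,6 => slot 6
119: h=3, probe 3,4,5,6,7,8 => slot 8
876: h=6, probe 6,7,8,9 => slot 9
Table: [∅, ∅, ∅, 97, 251, 460, 504, 153, 119, 876, ∅]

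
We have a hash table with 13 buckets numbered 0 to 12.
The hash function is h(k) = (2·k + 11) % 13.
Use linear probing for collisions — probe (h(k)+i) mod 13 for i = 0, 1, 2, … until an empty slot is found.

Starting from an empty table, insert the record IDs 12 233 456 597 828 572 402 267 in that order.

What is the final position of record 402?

Insert 12: h=9, slot 9 empty → index 9.
Insert 233: h=9, slot 9 occupied → index 10.
Insert 456: h=0, slot 0 empty → index 0.
Insert 597: h=9, slots 9,10 occupied → index 11.
Insert 828: h=3, slot 3 empty → index 3.
Insert 572: h=11, slot 11 occupied → index 12.
Insert 402: h=9, slots 9,10,11,12,0 occupied → index 1.
Insert 267: h=12, slots 12,0,1 occupied → index 2.
Table: [456, 402, 267, 828, _, _, _, _, _, 12, 233, 597, 572]

1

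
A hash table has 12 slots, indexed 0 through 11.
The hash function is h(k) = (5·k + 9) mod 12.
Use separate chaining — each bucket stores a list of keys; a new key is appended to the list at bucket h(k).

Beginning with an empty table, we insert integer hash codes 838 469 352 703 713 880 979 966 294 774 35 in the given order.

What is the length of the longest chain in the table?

Insert 838: h=11, bucket 11 empty → new chain.
Insert 469: h=2, bucket 2 empty → new chain.
Insert 352: h=5, bucket 5 empty → new chain.
Insert 703: h=8, bucket 8 empty → new chain.
Insert 713: h=10, bucket 10 empty → new chain.
Insert 880: h=5, bucket 5 nonempty → append to chain.
Insert 979: h=8, bucket 8 nonempty → append to chain.
Insert 966: h=3, bucket 3 empty → new chain.
Insert 294: h=3, bucket 3 nonempty → append to chain.
Insert 774: h=3, bucket 3 nonempty → append to chain.
Insert 35: h=4, bucket 4 empty → new chain.
Final buckets:
0: .
1: .
2: 469
3: 966 -> 294 -> 774
4: 35
5: 352 -> 880
6: .
7: .
8: 703 -> 979
9: .
10: 713
11: 838

3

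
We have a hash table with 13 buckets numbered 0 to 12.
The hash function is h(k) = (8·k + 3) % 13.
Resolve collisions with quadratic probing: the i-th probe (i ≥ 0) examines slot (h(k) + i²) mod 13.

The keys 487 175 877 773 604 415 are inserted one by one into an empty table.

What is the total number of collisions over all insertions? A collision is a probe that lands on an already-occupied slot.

Insert 487: h=12, slot 12 empty -> index 12.
Insert 175: h=12, slot 12 occupied -> index 0.
Insert 877: h=12, slots 12,0 occupied -> index 3.
Insert 773: h=12, slots 12,0,3 occupied -> index 8.
Insert 604: h=12, slots 12,0,3,8 occupied -> index 2.
Insert 415: h=8, slot 8 occupied -> index 9.
Table: [175, —, 604, 877, —, —, —, —, 773, 415, —, —, 487]

11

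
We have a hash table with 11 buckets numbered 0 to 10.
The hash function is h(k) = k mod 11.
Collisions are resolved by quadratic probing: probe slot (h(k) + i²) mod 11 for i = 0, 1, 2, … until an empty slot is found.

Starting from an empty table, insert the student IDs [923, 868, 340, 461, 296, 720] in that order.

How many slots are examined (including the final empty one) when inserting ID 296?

Insert 923: h=10, slot 10 empty => index 10.
Insert 868: h=10, slot 10 occupied => index 0.
Insert 340: h=10, slots 10,0 occupied => index 3.
Insert 461: h=10, slots 10,0,3 occupied => index 8.
Insert 296: h=10, slots 10,0,3,8 occupied => index 4.
Insert 720: h=5, slot 5 empty => index 5.
Table: [868, ∅, ∅, 340, 296, 720, ∅, ∅, 461, ∅, 923]

5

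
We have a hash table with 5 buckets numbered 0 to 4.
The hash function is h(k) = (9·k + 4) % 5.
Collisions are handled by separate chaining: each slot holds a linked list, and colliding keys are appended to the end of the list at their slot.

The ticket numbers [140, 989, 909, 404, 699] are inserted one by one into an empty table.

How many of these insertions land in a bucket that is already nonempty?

3

140 → bucket 4
989 → bucket 0
909 → bucket 0 (collision)
404 → bucket 0 (collision)
699 → bucket 0 (collision)
Final buckets:
0: 989 -> 909 -> 404 -> 699
1: ∅
2: ∅
3: ∅
4: 140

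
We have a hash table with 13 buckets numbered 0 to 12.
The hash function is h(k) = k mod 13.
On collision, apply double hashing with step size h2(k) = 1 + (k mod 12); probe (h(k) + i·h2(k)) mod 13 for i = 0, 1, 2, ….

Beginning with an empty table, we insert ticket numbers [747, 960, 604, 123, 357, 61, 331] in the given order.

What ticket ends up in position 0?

357

747 hashes to 6; slot 6 is free => place at 6.
960 hashes to 11; slot 11 is free => place at 11.
604 hashes to 6, h2=5; 6,11 taken => place at 3.
123 hashes to 6, h2=4; 6 taken => place at 10.
357 hashes to 6, h2=10; 6,3 taken => place at 0.
61 hashes to 9; slot 9 is free => place at 9.
331 hashes to 6, h2=8; 6 taken => place at 1.
Table: [357, 331, ∅, 604, ∅, ∅, 747, ∅, ∅, 61, 123, 960, ∅]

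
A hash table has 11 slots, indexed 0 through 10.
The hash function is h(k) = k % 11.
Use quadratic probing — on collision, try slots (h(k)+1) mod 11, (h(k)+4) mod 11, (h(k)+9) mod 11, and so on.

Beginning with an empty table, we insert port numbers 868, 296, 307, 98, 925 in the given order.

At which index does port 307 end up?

3

868: h=10 -> slot 10
296: h=10, probe 10,0 -> slot 0
307: h=10, probe 10,0,3 -> slot 3
98: h=10, probe 10,0,3,8 -> slot 8
925: h=1 -> slot 1
Table: [296, 925, ., 307, ., ., ., ., 98, ., 868]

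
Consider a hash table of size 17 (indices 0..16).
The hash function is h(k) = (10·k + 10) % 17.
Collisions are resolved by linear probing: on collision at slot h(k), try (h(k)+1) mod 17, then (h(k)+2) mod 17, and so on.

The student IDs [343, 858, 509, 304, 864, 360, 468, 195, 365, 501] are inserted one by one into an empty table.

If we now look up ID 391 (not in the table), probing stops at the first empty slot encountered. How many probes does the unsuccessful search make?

343: h=6 → slot 6
858: h=5 → slot 5
509: h=0 → slot 0
304: h=7 → slot 7
864: h=14 → slot 14
360: h=6, probe 6,7,8 → slot 8
468: h=15 → slot 15
195: h=5, probe 5,6,7,8,9 → slot 9
365: h=5, probe 5,6,7,8,9,10 → slot 10
501: h=5, probe 5,6,7,8,9,10,11 → slot 11
Table: [509, —, —, —, —, 858, 343, 304, 360, 195, 365, 501, —, —, 864, 468, —]
Lookup 391: h=10, probe 10,11,12 → slot 12 empty, not found.

3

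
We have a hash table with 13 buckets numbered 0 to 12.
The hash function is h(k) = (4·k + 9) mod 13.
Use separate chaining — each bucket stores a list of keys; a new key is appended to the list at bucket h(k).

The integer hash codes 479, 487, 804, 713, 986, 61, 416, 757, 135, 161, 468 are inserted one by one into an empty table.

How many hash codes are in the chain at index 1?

Insert 479: h=1, bucket 1 empty -> new chain.
Insert 487: h=7, bucket 7 empty -> new chain.
Insert 804: h=1, bucket 1 nonempty -> append to chain.
Insert 713: h=1, bucket 1 nonempty -> append to chain.
Insert 986: h=1, bucket 1 nonempty -> append to chain.
Insert 61: h=6, bucket 6 empty -> new chain.
Insert 416: h=9, bucket 9 empty -> new chain.
Insert 757: h=8, bucket 8 empty -> new chain.
Insert 135: h=3, bucket 3 empty -> new chain.
Insert 161: h=3, bucket 3 nonempty -> append to chain.
Insert 468: h=9, bucket 9 nonempty -> append to chain.
Final buckets:
0: ∅
1: 479 -> 804 -> 713 -> 986
2: ∅
3: 135 -> 161
4: ∅
5: ∅
6: 61
7: 487
8: 757
9: 416 -> 468
10: ∅
11: ∅
12: ∅

4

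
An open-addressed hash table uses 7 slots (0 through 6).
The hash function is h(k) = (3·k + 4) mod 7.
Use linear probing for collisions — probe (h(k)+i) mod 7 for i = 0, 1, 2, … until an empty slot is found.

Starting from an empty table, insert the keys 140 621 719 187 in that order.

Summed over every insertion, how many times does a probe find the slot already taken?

Insert 140: h=4, slot 4 empty => index 4.
Insert 621: h=5, slot 5 empty => index 5.
Insert 719: h=5, slot 5 occupied => index 6.
Insert 187: h=5, slots 5,6 occupied => index 0.
Table: [187, -, -, -, 140, 621, 719]

3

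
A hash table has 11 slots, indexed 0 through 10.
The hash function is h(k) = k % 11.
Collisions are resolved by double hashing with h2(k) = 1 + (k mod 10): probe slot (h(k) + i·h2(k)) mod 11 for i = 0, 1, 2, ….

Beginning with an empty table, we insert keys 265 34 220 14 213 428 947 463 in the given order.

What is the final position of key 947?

9

265 hashes to 1; slot 1 is free → place at 1.
34 hashes to 1, h2=5; 1 taken → place at 6.
220 hashes to 0; slot 0 is free → place at 0.
14 hashes to 3; slot 3 is free → place at 3.
213 hashes to 4; slot 4 is free → place at 4.
428 hashes to 10; slot 10 is free → place at 10.
947 hashes to 1, h2=8; 1 taken → place at 9.
463 hashes to 1, h2=4; 1 taken → place at 5.
Table: [220, 265, ., 14, 213, 463, 34, ., ., 947, 428]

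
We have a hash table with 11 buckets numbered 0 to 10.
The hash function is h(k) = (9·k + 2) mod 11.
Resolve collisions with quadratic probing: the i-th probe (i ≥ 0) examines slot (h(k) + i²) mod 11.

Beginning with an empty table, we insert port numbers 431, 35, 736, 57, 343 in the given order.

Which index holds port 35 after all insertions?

10

431 hashes to 9; slot 9 is free => place at 9.
35 hashes to 9; 9 taken => place at 10.
736 hashes to 4; slot 4 is free => place at 4.
57 hashes to 9; 9,10 taken => place at 2.
343 hashes to 9; 9,10,2 taken => place at 7.
Table: [-, -, 57, -, 736, -, -, 343, -, 431, 35]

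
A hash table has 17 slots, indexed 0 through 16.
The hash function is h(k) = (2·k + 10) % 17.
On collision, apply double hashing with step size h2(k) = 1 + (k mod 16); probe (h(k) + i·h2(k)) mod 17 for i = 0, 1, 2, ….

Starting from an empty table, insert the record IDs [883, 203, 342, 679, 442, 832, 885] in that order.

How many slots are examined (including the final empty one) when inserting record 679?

Insert 883: h=8, slot 8 empty => index 8.
Insert 203: h=8, h2=12, slot 8 occupied => index 3.
Insert 342: h=14, slot 14 empty => index 14.
Insert 679: h=8, h2=8, slot 8 occupied => index 16.
Insert 442: h=10, slot 10 empty => index 10.
Insert 832: h=8, h2=1, slot 8 occupied => index 9.
Insert 885: h=12, slot 12 empty => index 12.
Table: [∅, ∅, ∅, 203, ∅, ∅, ∅, ∅, 883, 832, 442, ∅, 885, ∅, 342, ∅, 679]

2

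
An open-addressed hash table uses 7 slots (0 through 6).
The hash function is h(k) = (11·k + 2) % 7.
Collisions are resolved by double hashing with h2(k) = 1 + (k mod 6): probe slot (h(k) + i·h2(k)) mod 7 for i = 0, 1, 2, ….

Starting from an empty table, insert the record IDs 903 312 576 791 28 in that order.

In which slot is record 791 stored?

903: h=2 => slot 2
312: h=4 => slot 4
576: h=3 => slot 3
791: h=2, h2=6, probe 2,1 => slot 1
28: h=2, h2=5, probe 2,0 => slot 0
Table: [28, 791, 903, 576, 312, -, -]

1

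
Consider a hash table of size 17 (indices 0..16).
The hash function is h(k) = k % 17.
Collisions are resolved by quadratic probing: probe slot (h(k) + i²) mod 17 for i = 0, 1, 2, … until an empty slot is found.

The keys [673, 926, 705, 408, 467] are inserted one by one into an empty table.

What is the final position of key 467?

12

673: h=10 => slot 10
926: h=8 => slot 8
705: h=8, probe 8,9 => slot 9
408: h=0 => slot 0
467: h=8, probe 8,9,12 => slot 12
Table: [408, ∅, ∅, ∅, ∅, ∅, ∅, ∅, 926, 705, 673, ∅, 467, ∅, ∅, ∅, ∅]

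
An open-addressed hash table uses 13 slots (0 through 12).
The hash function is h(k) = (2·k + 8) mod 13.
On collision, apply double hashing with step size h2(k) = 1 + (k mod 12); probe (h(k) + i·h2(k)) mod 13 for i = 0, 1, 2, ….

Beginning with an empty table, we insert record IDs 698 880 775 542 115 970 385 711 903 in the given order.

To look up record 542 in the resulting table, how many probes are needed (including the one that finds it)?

698: h=0 -> slot 0
880: h=0, h2=5, probe 0,5 -> slot 5
775: h=11 -> slot 11
542: h=0, h2=3, probe 0,3 -> slot 3
115: h=4 -> slot 4
970: h=11, h2=11, probe 11,9 -> slot 9
385: h=11, h2=2, probe 11,0,2 -> slot 2
711: h=0, h2=4, probe 0,4,8 -> slot 8
903: h=7 -> slot 7
Table: [698, ., 385, 542, 115, 880, ., 903, 711, 970, ., 775, .]
Lookup 542: h=0, h2=3, probe 0,3 → found at 3.

2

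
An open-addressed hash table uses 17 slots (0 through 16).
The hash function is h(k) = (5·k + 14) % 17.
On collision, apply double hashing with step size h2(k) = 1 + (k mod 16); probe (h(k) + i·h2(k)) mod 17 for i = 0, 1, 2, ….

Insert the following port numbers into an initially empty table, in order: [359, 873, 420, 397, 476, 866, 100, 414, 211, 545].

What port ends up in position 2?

100

359 hashes to 7; slot 7 is free => place at 7.
873 hashes to 10; slot 10 is free => place at 10.
420 hashes to 6; slot 6 is free => place at 6.
397 hashes to 10, h2=14; 10,7 taken => place at 4.
476 hashes to 14; slot 14 is free => place at 14.
866 hashes to 9; slot 9 is free => place at 9.
100 hashes to 4, h2=5; 4,9,14 taken => place at 2.
414 hashes to 10, h2=15; 10 taken => place at 8.
211 hashes to 15; slot 15 is free => place at 15.
545 hashes to 2, h2=2; 2,4,6,8,10 taken => place at 12.
Table: [., ., 100, ., 397, ., 420, 359, 414, 866, 873, ., 545, ., 476, 211, .]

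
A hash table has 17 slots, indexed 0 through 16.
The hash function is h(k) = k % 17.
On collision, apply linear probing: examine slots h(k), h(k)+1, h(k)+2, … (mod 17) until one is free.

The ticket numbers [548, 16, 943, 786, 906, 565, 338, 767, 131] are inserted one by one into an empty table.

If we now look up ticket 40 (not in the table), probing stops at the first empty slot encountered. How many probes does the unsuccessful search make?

4

548: h=4 → slot 4
16: h=16 → slot 16
943: h=8 → slot 8
786: h=4, probe 4,5 → slot 5
906: h=5, probe 5,6 → slot 6
565: h=4, probe 4,5,6,7 → slot 7
338: h=15 → slot 15
767: h=2 → slot 2
131: h=12 → slot 12
Table: [., ., 767, ., 548, 786, 906, 565, 943, ., ., ., 131, ., ., 338, 16]
Lookup 40: h=6, probe 6,7,8,9 → slot 9 empty, not found.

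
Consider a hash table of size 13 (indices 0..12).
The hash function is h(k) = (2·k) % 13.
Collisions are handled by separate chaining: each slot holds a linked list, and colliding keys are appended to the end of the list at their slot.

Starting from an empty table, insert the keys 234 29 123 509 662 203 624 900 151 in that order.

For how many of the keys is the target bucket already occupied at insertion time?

Insert 234: h=0, bucket 0 empty -> new chain.
Insert 29: h=6, bucket 6 empty -> new chain.
Insert 123: h=12, bucket 12 empty -> new chain.
Insert 509: h=4, bucket 4 empty -> new chain.
Insert 662: h=11, bucket 11 empty -> new chain.
Insert 203: h=3, bucket 3 empty -> new chain.
Insert 624: h=0, bucket 0 nonempty -> append to chain.
Insert 900: h=6, bucket 6 nonempty -> append to chain.
Insert 151: h=3, bucket 3 nonempty -> append to chain.
Final buckets:
0: 234 -> 624
1: .
2: .
3: 203 -> 151
4: 509
5: .
6: 29 -> 900
7: .
8: .
9: .
10: .
11: 662
12: 123

3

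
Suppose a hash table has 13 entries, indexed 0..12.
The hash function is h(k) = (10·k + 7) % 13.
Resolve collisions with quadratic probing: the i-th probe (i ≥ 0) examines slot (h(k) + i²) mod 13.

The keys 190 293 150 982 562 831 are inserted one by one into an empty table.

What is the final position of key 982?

3

190 hashes to 9; slot 9 is free -> place at 9.
293 hashes to 12; slot 12 is free -> place at 12.
150 hashes to 12; 12 taken -> place at 0.
982 hashes to 12; 12,0 taken -> place at 3.
562 hashes to 11; slot 11 is free -> place at 11.
831 hashes to 10; slot 10 is free -> place at 10.
Table: [150, ∅, ∅, 982, ∅, ∅, ∅, ∅, ∅, 190, 831, 562, 293]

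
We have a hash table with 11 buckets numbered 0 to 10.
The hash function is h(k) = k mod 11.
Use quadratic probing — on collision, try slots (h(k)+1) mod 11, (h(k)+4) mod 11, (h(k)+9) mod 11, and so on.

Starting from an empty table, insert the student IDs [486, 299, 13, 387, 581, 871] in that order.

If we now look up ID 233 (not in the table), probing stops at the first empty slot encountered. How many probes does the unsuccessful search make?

6

Insert 486: h=2, slot 2 empty -> index 2.
Insert 299: h=2, slot 2 occupied -> index 3.
Insert 13: h=2, slots 2,3 occupied -> index 6.
Insert 387: h=2, slots 2,3,6 occupied -> index 0.
Insert 581: h=9, slot 9 empty -> index 9.
Insert 871: h=2, slots 2,3,6,0 occupied -> index 7.
Table: [387, —, 486, 299, —, —, 13, 871, —, 581, —]
Lookup 233: h=2, probe 2,3,6,0,7,5 → slot 5 empty, not found.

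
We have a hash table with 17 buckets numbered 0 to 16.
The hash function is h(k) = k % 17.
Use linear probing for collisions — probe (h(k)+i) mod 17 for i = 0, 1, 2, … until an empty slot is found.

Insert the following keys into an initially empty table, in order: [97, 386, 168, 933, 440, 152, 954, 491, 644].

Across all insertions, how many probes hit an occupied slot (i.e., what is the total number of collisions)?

Insert 97: h=12, slot 12 empty => index 12.
Insert 386: h=12, slot 12 occupied => index 13.
Insert 168: h=15, slot 15 empty => index 15.
Insert 933: h=15, slot 15 occupied => index 16.
Insert 440: h=15, slots 15,16 occupied => index 0.
Insert 152: h=16, slots 16,0 occupied => index 1.
Insert 954: h=2, slot 2 empty => index 2.
Insert 491: h=15, slots 15,16,0,1,2 occupied => index 3.
Insert 644: h=15, slots 15,16,0,1,2,3 occupied => index 4.
Table: [440, 152, 954, 491, 644, —, —, —, —, —, —, —, 97, 386, —, 168, 933]

17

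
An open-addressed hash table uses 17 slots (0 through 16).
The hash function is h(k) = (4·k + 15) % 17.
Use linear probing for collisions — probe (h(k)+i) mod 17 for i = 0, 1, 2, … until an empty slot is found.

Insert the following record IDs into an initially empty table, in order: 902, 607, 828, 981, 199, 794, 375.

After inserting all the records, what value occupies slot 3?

Insert 902: h=2, slot 2 empty -> index 2.
Insert 607: h=12, slot 12 empty -> index 12.
Insert 828: h=12, slot 12 occupied -> index 13.
Insert 981: h=12, slots 12,13 occupied -> index 14.
Insert 199: h=12, slots 12,13,14 occupied -> index 15.
Insert 794: h=12, slots 12,13,14,15 occupied -> index 16.
Insert 375: h=2, slot 2 occupied -> index 3.
Table: [∅, ∅, 902, 375, ∅, ∅, ∅, ∅, ∅, ∅, ∅, ∅, 607, 828, 981, 199, 794]

375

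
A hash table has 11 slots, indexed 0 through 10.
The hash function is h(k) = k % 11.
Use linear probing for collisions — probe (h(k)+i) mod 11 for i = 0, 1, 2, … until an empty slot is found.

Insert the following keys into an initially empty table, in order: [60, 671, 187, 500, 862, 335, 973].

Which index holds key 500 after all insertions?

6

60 hashes to 5; slot 5 is free -> place at 5.
671 hashes to 0; slot 0 is free -> place at 0.
187 hashes to 0; 0 taken -> place at 1.
500 hashes to 5; 5 taken -> place at 6.
862 hashes to 4; slot 4 is free -> place at 4.
335 hashes to 5; 5,6 taken -> place at 7.
973 hashes to 5; 5,6,7 taken -> place at 8.
Table: [671, 187, _, _, 862, 60, 500, 335, 973, _, _]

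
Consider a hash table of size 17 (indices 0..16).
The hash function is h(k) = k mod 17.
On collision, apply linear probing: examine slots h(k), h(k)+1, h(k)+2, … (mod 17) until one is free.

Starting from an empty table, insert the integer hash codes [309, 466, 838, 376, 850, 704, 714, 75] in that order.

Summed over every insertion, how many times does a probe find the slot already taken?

4

309 hashes to 3; slot 3 is free → place at 3.
466 hashes to 7; slot 7 is free → place at 7.
838 hashes to 5; slot 5 is free → place at 5.
376 hashes to 2; slot 2 is free → place at 2.
850 hashes to 0; slot 0 is free → place at 0.
704 hashes to 7; 7 taken → place at 8.
714 hashes to 0; 0 taken → place at 1.
75 hashes to 7; 7,8 taken → place at 9.
Table: [850, 714, 376, 309, -, 838, -, 466, 704, 75, -, -, -, -, -, -, -]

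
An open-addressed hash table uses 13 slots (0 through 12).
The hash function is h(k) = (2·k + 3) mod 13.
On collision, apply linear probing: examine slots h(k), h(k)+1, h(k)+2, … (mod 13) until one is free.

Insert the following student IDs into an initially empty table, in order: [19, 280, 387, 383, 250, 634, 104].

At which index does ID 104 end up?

19: h=2 → slot 2
280: h=4 → slot 4
387: h=10 → slot 10
383: h=2, probe 2,3 → slot 3
250: h=9 → slot 9
634: h=10, probe 10,11 → slot 11
104: h=3, probe 3,4,5 → slot 5
Table: [∅, ∅, 19, 383, 280, 104, ∅, ∅, ∅, 250, 387, 634, ∅]

5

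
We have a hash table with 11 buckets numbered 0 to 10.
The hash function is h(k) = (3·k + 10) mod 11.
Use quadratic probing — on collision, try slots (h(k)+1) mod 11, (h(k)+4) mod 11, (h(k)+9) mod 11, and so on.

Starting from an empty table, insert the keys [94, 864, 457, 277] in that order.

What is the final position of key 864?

94 hashes to 6; slot 6 is free → place at 6.
864 hashes to 6; 6 taken → place at 7.
457 hashes to 6; 6,7 taken → place at 10.
277 hashes to 5; slot 5 is free → place at 5.
Table: [-, -, -, -, -, 277, 94, 864, -, -, 457]

7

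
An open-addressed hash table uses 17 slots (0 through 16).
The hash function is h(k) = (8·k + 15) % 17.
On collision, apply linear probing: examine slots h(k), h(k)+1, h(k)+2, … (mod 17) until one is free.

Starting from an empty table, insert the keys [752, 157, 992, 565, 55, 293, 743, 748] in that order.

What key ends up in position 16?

Insert 752: h=13, slot 13 empty → index 13.
Insert 157: h=13, slot 13 occupied → index 14.
Insert 992: h=12, slot 12 empty → index 12.
Insert 565: h=13, slots 13,14 occupied → index 15.
Insert 55: h=13, slots 13,14,15 occupied → index 16.
Insert 293: h=13, slots 13,14,15,16 occupied → index 0.
Insert 743: h=9, slot 9 empty → index 9.
Insert 748: h=15, slots 15,16,0 occupied → index 1.
Table: [293, 748, ∅, ∅, ∅, ∅, ∅, ∅, ∅, 743, ∅, ∅, 992, 752, 157, 565, 55]

55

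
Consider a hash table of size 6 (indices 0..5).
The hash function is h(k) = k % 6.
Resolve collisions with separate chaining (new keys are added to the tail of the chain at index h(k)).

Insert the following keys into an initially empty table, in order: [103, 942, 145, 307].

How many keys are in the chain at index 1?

Insert 103: h=1, bucket 1 empty → new chain.
Insert 942: h=0, bucket 0 empty → new chain.
Insert 145: h=1, bucket 1 nonempty → append to chain.
Insert 307: h=1, bucket 1 nonempty → append to chain.
Final buckets:
0: 942
1: 103 -> 145 -> 307
2: _
3: _
4: _
5: _

3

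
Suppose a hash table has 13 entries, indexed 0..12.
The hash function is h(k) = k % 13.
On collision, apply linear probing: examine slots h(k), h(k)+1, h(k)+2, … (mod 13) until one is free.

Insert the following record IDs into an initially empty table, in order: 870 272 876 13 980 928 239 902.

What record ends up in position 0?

Insert 870: h=12, slot 12 empty => index 12.
Insert 272: h=12, slot 12 occupied => index 0.
Insert 876: h=5, slot 5 empty => index 5.
Insert 13: h=0, slot 0 occupied => index 1.
Insert 980: h=5, slot 5 occupied => index 6.
Insert 928: h=5, slots 5,6 occupied => index 7.
Insert 239: h=5, slots 5,6,7 occupied => index 8.
Insert 902: h=5, slots 5,6,7,8 occupied => index 9.
Table: [272, 13, ∅, ∅, ∅, 876, 980, 928, 239, 902, ∅, ∅, 870]

272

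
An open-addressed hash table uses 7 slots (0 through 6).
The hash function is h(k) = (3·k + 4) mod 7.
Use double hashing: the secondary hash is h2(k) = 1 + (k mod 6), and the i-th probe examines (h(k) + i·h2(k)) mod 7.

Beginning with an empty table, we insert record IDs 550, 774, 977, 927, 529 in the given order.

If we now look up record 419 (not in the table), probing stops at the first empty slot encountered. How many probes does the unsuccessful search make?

2

Insert 550: h=2, slot 2 empty => index 2.
Insert 774: h=2, h2=1, slot 2 occupied => index 3.
Insert 977: h=2, h2=6, slot 2 occupied => index 1.
Insert 927: h=6, slot 6 empty => index 6.
Insert 529: h=2, h2=2, slot 2 occupied => index 4.
Table: [—, 977, 550, 774, 529, —, 927]
Lookup 419: h=1, h2=6, probe 1,0 → slot 0 empty, not found.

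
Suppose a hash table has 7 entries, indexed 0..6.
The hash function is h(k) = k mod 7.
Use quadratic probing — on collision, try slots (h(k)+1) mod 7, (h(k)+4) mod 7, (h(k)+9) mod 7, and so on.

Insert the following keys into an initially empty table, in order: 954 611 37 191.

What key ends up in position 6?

954: h=2 -> slot 2
611: h=2, probe 2,3 -> slot 3
37: h=2, probe 2,3,6 -> slot 6
191: h=2, probe 2,3,6,4 -> slot 4
Table: [-, -, 954, 611, 191, -, 37]

37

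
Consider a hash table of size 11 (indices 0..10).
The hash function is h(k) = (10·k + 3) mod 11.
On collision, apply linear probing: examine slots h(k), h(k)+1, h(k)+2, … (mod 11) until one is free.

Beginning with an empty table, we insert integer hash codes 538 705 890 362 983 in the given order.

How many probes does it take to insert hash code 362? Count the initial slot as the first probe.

3

538: h=4 -> slot 4
705: h=2 -> slot 2
890: h=4, probe 4,5 -> slot 5
362: h=4, probe 4,5,6 -> slot 6
983: h=10 -> slot 10
Table: [., ., 705, ., 538, 890, 362, ., ., ., 983]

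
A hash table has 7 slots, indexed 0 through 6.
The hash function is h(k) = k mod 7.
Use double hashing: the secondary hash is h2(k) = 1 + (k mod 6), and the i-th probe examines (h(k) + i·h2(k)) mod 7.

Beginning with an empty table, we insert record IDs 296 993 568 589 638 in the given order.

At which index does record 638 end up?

296: h=2 → slot 2
993: h=6 → slot 6
568: h=1 → slot 1
589: h=1, h2=2, probe 1,3 → slot 3
638: h=1, h2=3, probe 1,4 → slot 4
Table: [∅, 568, 296, 589, 638, ∅, 993]

4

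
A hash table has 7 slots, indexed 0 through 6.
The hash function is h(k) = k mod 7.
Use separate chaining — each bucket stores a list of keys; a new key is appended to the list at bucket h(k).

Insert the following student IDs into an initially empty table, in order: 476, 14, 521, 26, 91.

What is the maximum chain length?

3

Insert 476: h=0, bucket 0 empty → new chain.
Insert 14: h=0, bucket 0 nonempty → append to chain.
Insert 521: h=3, bucket 3 empty → new chain.
Insert 26: h=5, bucket 5 empty → new chain.
Insert 91: h=0, bucket 0 nonempty → append to chain.
Final buckets:
0: 476 -> 14 -> 91
1: ∅
2: ∅
3: 521
4: ∅
5: 26
6: ∅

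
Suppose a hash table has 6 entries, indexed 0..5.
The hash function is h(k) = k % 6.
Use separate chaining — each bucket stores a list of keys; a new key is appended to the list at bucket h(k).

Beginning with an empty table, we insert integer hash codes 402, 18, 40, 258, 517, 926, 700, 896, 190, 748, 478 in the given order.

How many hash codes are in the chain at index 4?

5

Insert 402: h=0, bucket 0 empty → new chain.
Insert 18: h=0, bucket 0 nonempty → append to chain.
Insert 40: h=4, bucket 4 empty → new chain.
Insert 258: h=0, bucket 0 nonempty → append to chain.
Insert 517: h=1, bucket 1 empty → new chain.
Insert 926: h=2, bucket 2 empty → new chain.
Insert 700: h=4, bucket 4 nonempty → append to chain.
Insert 896: h=2, bucket 2 nonempty → append to chain.
Insert 190: h=4, bucket 4 nonempty → append to chain.
Insert 748: h=4, bucket 4 nonempty → append to chain.
Insert 478: h=4, bucket 4 nonempty → append to chain.
Final buckets:
0: 402 -> 18 -> 258
1: 517
2: 926 -> 896
3: _
4: 40 -> 700 -> 190 -> 748 -> 478
5: _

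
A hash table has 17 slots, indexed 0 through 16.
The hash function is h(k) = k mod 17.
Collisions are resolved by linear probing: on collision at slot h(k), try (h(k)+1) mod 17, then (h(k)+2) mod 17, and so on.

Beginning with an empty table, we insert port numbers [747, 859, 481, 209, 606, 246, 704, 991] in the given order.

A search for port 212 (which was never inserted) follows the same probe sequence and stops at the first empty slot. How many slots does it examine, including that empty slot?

747 hashes to 16; slot 16 is free → place at 16.
859 hashes to 9; slot 9 is free → place at 9.
481 hashes to 5; slot 5 is free → place at 5.
209 hashes to 5; 5 taken → place at 6.
606 hashes to 11; slot 11 is free → place at 11.
246 hashes to 8; slot 8 is free → place at 8.
704 hashes to 7; slot 7 is free → place at 7.
991 hashes to 5; 5,6,7,8,9 taken → place at 10.
Table: [., ., ., ., ., 481, 209, 704, 246, 859, 991, 606, ., ., ., ., 747]
Lookup 212: h=8, probe 8,9,10,11,12 → slot 12 empty, not found.

5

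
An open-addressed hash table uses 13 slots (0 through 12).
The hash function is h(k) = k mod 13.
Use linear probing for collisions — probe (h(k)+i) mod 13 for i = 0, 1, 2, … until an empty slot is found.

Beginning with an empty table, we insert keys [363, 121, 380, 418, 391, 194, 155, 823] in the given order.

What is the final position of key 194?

363: h=12 -> slot 12
121: h=4 -> slot 4
380: h=3 -> slot 3
418: h=2 -> slot 2
391: h=1 -> slot 1
194: h=12, probe 12,0 -> slot 0
155: h=12, probe 12,0,1,2,3,4,5 -> slot 5
823: h=4, probe 4,5,6 -> slot 6
Table: [194, 391, 418, 380, 121, 155, 823, —, —, —, —, —, 363]

0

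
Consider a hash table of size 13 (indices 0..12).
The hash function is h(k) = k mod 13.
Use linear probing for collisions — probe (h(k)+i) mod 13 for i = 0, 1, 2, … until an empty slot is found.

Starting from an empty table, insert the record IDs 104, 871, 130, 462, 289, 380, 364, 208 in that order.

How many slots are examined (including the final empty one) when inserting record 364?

104 hashes to 0; slot 0 is free -> place at 0.
871 hashes to 0; 0 taken -> place at 1.
130 hashes to 0; 0,1 taken -> place at 2.
462 hashes to 7; slot 7 is free -> place at 7.
289 hashes to 3; slot 3 is free -> place at 3.
380 hashes to 3; 3 taken -> place at 4.
364 hashes to 0; 0,1,2,3,4 taken -> place at 5.
208 hashes to 0; 0,1,2,3,4,5 taken -> place at 6.
Table: [104, 871, 130, 289, 380, 364, 208, 462, ., ., ., ., .]

6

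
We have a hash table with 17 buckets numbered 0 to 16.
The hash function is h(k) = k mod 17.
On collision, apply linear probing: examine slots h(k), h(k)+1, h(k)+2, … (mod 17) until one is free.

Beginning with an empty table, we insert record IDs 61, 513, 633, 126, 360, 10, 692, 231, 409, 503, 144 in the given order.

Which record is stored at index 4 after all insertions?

61: h=10 → slot 10
513: h=3 → slot 3
633: h=4 → slot 4
126: h=7 → slot 7
360: h=3, probe 3,4,5 → slot 5
10: h=10, probe 10,11 → slot 11
692: h=12 → slot 12
231: h=10, probe 10,11,12,13 → slot 13
409: h=1 → slot 1
503: h=10, probe 10,11,12,13,14 → slot 14
144: h=8 → slot 8
Table: [∅, 409, ∅, 513, 633, 360, ∅, 126, 144, ∅, 61, 10, 692, 231, 503, ∅, ∅]

633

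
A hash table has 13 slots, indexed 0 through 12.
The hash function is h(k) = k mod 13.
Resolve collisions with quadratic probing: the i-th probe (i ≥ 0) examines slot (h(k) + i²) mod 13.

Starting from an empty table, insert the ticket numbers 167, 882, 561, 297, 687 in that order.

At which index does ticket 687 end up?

Insert 167: h=11, slot 11 empty -> index 11.
Insert 882: h=11, slot 11 occupied -> index 12.
Insert 561: h=2, slot 2 empty -> index 2.
Insert 297: h=11, slots 11,12,2 occupied -> index 7.
Insert 687: h=11, slots 11,12,2,7 occupied -> index 1.
Table: [_, 687, 561, _, _, _, _, 297, _, _, _, 167, 882]

1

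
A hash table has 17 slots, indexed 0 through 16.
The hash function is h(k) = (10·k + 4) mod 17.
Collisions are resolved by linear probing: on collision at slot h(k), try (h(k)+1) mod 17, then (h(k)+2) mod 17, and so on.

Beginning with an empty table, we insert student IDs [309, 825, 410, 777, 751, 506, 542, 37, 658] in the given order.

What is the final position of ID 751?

1

309 hashes to 0; slot 0 is free -> place at 0.
825 hashes to 9; slot 9 is free -> place at 9.
410 hashes to 7; slot 7 is free -> place at 7.
777 hashes to 5; slot 5 is free -> place at 5.
751 hashes to 0; 0 taken -> place at 1.
506 hashes to 15; slot 15 is free -> place at 15.
542 hashes to 1; 1 taken -> place at 2.
37 hashes to 0; 0,1,2 taken -> place at 3.
658 hashes to 5; 5 taken -> place at 6.
Table: [309, 751, 542, 37, ., 777, 658, 410, ., 825, ., ., ., ., ., 506, .]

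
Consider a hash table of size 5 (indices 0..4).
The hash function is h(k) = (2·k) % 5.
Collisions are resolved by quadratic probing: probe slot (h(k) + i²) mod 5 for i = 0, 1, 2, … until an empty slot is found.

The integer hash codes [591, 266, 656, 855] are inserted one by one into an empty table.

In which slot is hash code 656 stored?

1

Insert 591: h=2, slot 2 empty => index 2.
Insert 266: h=2, slot 2 occupied => index 3.
Insert 656: h=2, slots 2,3 occupied => index 1.
Insert 855: h=0, slot 0 empty => index 0.
Table: [855, 656, 591, 266, -]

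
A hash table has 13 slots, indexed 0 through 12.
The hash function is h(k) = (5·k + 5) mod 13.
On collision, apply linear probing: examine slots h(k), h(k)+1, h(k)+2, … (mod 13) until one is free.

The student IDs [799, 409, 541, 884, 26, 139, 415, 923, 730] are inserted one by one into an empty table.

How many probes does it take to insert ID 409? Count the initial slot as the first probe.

2

Insert 799: h=9, slot 9 empty => index 9.
Insert 409: h=9, slot 9 occupied => index 10.
Insert 541: h=6, slot 6 empty => index 6.
Insert 884: h=5, slot 5 empty => index 5.
Insert 26: h=5, slots 5,6 occupied => index 7.
Insert 139: h=11, slot 11 empty => index 11.
Insert 415: h=0, slot 0 empty => index 0.
Insert 923: h=5, slots 5,6,7 occupied => index 8.
Insert 730: h=2, slot 2 empty => index 2.
Table: [415, -, 730, -, -, 884, 541, 26, 923, 799, 409, 139, -]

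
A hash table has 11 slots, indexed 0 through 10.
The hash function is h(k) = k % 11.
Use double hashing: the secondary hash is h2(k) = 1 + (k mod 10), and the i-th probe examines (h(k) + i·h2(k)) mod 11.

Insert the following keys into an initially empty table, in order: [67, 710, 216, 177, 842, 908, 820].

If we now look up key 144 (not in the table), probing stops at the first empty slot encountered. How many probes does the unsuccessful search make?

3

67: h=1 → slot 1
710: h=6 → slot 6
216: h=7 → slot 7
177: h=1, h2=8, probe 1,9 → slot 9
842: h=6, h2=3, probe 6,9,1,4 → slot 4
908: h=6, h2=9, probe 6,4,2 → slot 2
820: h=6, h2=1, probe 6,7,8 → slot 8
Table: [_, 67, 908, _, 842, _, 710, 216, 820, 177, _]
Lookup 144: h=1, h2=5, probe 1,6,0 → slot 0 empty, not found.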